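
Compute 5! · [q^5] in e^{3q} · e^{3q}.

The EGF product rule gives c_5 = Σ_{k_1+k_2=5} C(5; k_1,k_2) · ∏ g_i(k_i), where e^{3q} gives (3)^k; e^{3q} gives (3)^k.
g_1(k) for k = 0…5: 1, 3, 9, 27, 81, 243.
g_2(k) for k = 0…5: 1, 3, 9, 27, 81, 243.
c_5 = Σ_k C(5,k)·g_1(k)·g_2(5−k) = 1·1·243 + 5·3·81 + 10·9·27 + 10·27·9 + 5·81·3 + 1·243·1 = 243 + 1215 + 2430 + 2430 + 1215 + 243 = 7776.

7776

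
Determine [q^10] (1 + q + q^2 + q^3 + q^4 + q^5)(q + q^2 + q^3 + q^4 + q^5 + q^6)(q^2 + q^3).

(1 + q + q^2 + q^3 + q^4 + q^5) has coefficients 1,1,1,1,1,1 for degrees 0…5.
(q + q^2 + q^3 + q^4 + q^5 + q^6) has coefficients 0,1,1,1,1,1,1,0,0,0,0 for degrees 0…10.
Finally multiplying by (q^2 + q^3), the product of all factors after the first has coefficients 0,0,0,1,2,2,2,2,2,1,0 for degrees 0…10.
[q^10] = 1·0 + 1·1 + 1·2 + 1·2 + 1·2 + 1·2 = 9.

9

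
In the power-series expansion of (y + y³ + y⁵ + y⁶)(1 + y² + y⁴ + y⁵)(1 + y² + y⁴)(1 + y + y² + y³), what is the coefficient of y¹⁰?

(y + y³ + y⁵ + y⁶) has coefficients 0,1,0,1,0,1,1 for degrees 0…6.
(1 + y² + y⁴ + y⁵) has coefficients 1,0,1,0,1,1,0,0,0,0,0 for degrees 0…10.
Multiplying by (1 + y² + y⁴) gives running coefficients 1,0,2,0,3,1,2,1,1,1,0 for degrees 0…10.
Finally multiplying by (1 + y + y² + y³), the product of all factors after the first has coefficients 1,1,3,3,5,6,6,7,5,5,3 for degrees 0…10.
[y¹⁰] = 1·5 + 1·7 + 1·6 + 1·5 = 23.

23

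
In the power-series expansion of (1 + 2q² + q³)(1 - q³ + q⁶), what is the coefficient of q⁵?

(1 + 2q² + q³) has coefficients 1,0,2,1 for degrees 0…3.
(1 - q³ + q⁶) has coefficients 1,0,0,-1,0,0 for degrees 0…5.
[q⁵] = 1·0 + 2·(-1) + 1·0 = -2.

-2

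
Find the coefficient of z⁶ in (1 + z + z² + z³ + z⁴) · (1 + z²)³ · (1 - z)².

(1 + z + z² + z³ + z⁴) has coefficients 1,1,1,1,1 for degrees 0…4.
(1 + z²)³ has coefficients 1,0,3,0,3,0,1 for degrees 0…6.
Finally multiplying by (1 - z)², the product of all factors after the first has coefficients 1,-2,4,-6,6,-6,4 for degrees 0…6.
[z⁶] = 1·4 + 1·(-6) + 1·6 + 1·(-6) + 1·4 = 2.

2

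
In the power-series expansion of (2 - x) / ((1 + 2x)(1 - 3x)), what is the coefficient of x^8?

Partial fractions give a closed form: a_n = (1)·(-2)^n + (1)·3^n.
At n = 8: a_8 = 6817.

6817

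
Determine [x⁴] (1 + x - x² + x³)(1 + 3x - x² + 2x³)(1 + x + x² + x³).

10

(1 + x - x² + x³) has coefficients 1,1,-1,1 for degrees 0…3.
(1 + 3x - x² + 2x³) has coefficients 1,3,-1,2,0 for degrees 0…4.
Finally multiplying by (1 + x + x² + x³), the product of all factors after the first has coefficients 1,4,3,5,4 for degrees 0…4.
[x⁴] = 1·4 + 1·5 − 1·3 + 1·4 = 10.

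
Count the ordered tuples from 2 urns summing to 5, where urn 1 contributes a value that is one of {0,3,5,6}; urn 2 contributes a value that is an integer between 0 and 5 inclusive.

The generating function for the choices is (1 + z^3 + z^5 + z^6)·(1 + z + z^2 + z^3 + z^4 + z^5); the count is [z^5].
(1 + z^3 + z^5 + z^6) has coefficients 1,0,0,1,0,1 for degrees 0…5.
(1 + z + z^2 + z^3 + z^4 + z^5) has coefficients 1,1,1,1,1,1 for degrees 0…5.
[z^5] = 1·1 + 1·1 + 1·1 = 3.

3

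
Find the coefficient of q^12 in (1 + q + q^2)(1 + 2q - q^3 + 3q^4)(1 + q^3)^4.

(1 + q + q^2) has coefficients 1,1,1 for degrees 0…2.
(1 + 2q - q^3 + 3q^4) has coefficients 1,2,0,-1,3,0,0,0,0,0,0,0,0 for degrees 0…12.
Finally multiplying by (1 + q^3)^4, the product of all factors after the first has coefficients 1,2,0,3,11,0,2,24,0,-2,26,0,-3 for degrees 0…12.
[q^12] = 1·(-3) + 1·0 + 1·26 = 23.

23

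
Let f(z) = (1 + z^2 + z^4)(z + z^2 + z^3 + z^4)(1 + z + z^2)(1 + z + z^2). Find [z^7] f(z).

17

(1 + z^2 + z^4) has coefficients 1,0,1,0,1 for degrees 0…4.
(z + z^2 + z^3 + z^4) has coefficients 0,1,1,1,1,0,0,0 for degrees 0…7.
Multiplying by (1 + z + z^2) gives running coefficients 0,1,2,3,3,2,1,0 for degrees 0…7.
Finally multiplying by (1 + z + z^2), the product of all factors after the first has coefficients 0,1,3,6,8,8,6,3 for degrees 0…7.
[z^7] = 1·3 + 1·8 + 1·6 = 17.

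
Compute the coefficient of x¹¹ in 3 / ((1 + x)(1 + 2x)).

Partial fractions give a closed form: a_n = (-3)·(-1)^n + (6)·(-2)^n.
At n = 11: a_11 = -12285.

-12285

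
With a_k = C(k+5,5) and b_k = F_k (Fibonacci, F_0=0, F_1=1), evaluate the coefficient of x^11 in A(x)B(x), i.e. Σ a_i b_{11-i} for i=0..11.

18228

Write out a_i and b_{11-i} for i = 0,…,11 and sum the products.
Σ = 1·89 + 6·55 + 21·34 + 56·21 + 126·13 + 252·8 + 462·5 + 792·3 + 1287·2 + 2002·1 + 3003·1 + 4368·0 = 18228.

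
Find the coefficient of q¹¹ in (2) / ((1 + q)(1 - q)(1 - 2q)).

Partial fractions give a closed form: a_n = (1/3)·(-1)^n + (-1)·1^n + (8/3)·2^n.
At n = 11: a_11 = 5460.

5460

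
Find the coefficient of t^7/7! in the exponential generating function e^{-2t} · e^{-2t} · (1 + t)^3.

The EGF product rule gives c_7 = Σ_{k_1+k_2+k_3=7} C(7; k_1,k_2,k_3) · ∏ g_i(k_i), where e^{-2t} gives (-2)^k; e^{-2t} gives (-2)^k; (1+t)^3 gives the falling factorial (3)_k.
g_1(k) for k = 0…7: 1, -2, 4, -8, 16, -32, 64, -128.
g_2(k) for k = 0…7: 1, -2, 4, -8, 16, -32, 64, -128.
g_3(k) for k = 0…7: 1, 3, 6, 6, 0, 0, 0, 0.
First combine the last two factors: h(k) = Σ_j C(k,j)·g_2(j)·g_3(k−j) for k = 0…7: 1, 1, -2, -2, 16, -32, -32, 544.
c_7 = Σ_k C(7,k)·g_1(k)·h(7−k) = 1·1·544 + 7·(-2)·(-32) + 21·4·(-32) + 35·(-8)·16 + 35·16·(-2) + 21·(-32)·(-2) + 7·64·1 + 1·(-128)·1 = 544 + 448 − 2688 − 4480 − 1120 + 1344 + 448 − 128 = -5632.

-5632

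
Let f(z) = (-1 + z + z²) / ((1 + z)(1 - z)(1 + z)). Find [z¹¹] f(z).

The denominator gives the recurrence a_n = −a_(n−1) + a_(n−2) + a_(n−3) for n ≥ 3; the numerator fixes a_0 = -1, a_1 = 2, a_2 = -2.
Iterating: -1, 2, -2, 3, -3, 4, -4, 5, -5, 6, -6, 7, so a_11 = 7.

7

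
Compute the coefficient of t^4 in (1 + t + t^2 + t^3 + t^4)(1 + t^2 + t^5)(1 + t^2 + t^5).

(1 + t + t^2 + t^3 + t^4) has coefficients 1,1,1,1,1 for degrees 0…4.
(1 + t^2 + t^5) has coefficients 1,0,1,0,0 for degrees 0…4.
Finally multiplying by (1 + t^2 + t^5), the product of all factors after the first has coefficients 1,0,2,0,1 for degrees 0…4.
[t^4] = 1·1 + 1·0 + 1·2 + 1·0 + 1·1 = 4.

4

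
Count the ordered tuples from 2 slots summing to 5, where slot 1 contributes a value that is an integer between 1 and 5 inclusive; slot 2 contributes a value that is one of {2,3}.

The generating function for the choices is (x + x² + x³ + x⁴ + x⁵)·(x² + x³); the count is [x⁵].
(x + x² + x³ + x⁴ + x⁵) has coefficients 0,1,1,1,1,1 for degrees 0…5.
(x² + x³) has coefficients 0,0,1,1,0,0 for degrees 0…5.
[x⁵] = 1·0 + 1·1 + 1·1 + 1·0 + 1·0 = 2.

2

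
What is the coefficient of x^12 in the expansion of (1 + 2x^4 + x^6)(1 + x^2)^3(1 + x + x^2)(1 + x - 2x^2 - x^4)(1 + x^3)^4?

-5

(1 + 2x^4 + x^6) has coefficients 1,0,0,0,2,0,1 for degrees 0…6.
(1 + x^2)^3 has coefficients 1,0,3,0,3,0,1,0,0,0,0,0,0 for degrees 0…12.
Multiplying by (1 + x + x^2) gives running coefficients 1,1,4,3,6,3,4,1,1,0,0,0,0 for degrees 0…12.
Multiplying by (1 + x - 2x^2 - x^4) gives running coefficients 1,2,3,5,0,2,-9,-4,-12,-4,-6,-1,-1 for degrees 0…12.
Finally multiplying by (1 + x^3)^4, the product of all factors after the first has coefficients 1,2,3,9,8,14,17,8,14,-6,-14,-25,-50 for degrees 0…12.
[x^12] = 1·(-50) + 2·14 + 1·17 = -5.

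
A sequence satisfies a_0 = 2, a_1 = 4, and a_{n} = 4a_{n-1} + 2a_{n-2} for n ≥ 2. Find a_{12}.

The ordinary generating function has denominator 1 - 4t - 2t^2.
Iterating the recurrence: a_0,…,a_{12} = 2, 4, 20, 88, 392, 1744, 7760, 34528, 153632, 683584, 3041600, 13533568, 60217472.

60217472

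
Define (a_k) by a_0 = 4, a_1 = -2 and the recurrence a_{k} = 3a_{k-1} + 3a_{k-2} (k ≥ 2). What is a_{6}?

756

The ordinary generating function has denominator 1 - 3x - 3x^2.
Iterating the recurrence: a_0,…,a_{6} = 4, -2, 6, 12, 54, 198, 756.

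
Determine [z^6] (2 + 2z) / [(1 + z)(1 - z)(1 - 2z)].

The denominator gives the recurrence a_n = 2a_(n−1) + a_(n−2) − 2a_(n−3) for n ≥ 3; the numerator fixes a_0 = 2, a_1 = 6, a_2 = 14.
Iterating: 2, 6, 14, 30, 62, 126, 254, so a_6 = 254.

254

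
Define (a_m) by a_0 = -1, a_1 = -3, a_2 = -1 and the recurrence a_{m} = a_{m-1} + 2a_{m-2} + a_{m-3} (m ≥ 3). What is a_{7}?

-137

The ordinary generating function has denominator 1 - z - 2z^2 - z^3.
Iterating the recurrence: a_0,…,a_{7} = -1, -3, -1, -8, -13, -30, -64, -137.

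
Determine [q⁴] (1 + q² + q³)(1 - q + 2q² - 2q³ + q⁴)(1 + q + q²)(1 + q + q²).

(1 + q² + q³) has coefficients 1,0,1,1 for degrees 0…3.
(1 - q + 2q² - 2q³ + q⁴) has coefficients 1,-1,2,-2,1 for degrees 0…4.
Multiplying by (1 + q + q²) gives running coefficients 1,0,2,-1,1 for degrees 0…4.
Finally multiplying by (1 + q + q²), the product of all factors after the first has coefficients 1,1,3,1,2 for degrees 0…4.
[q⁴] = 1·2 + 1·3 + 1·1 = 6.

6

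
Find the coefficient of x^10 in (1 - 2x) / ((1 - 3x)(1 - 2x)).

Partial fractions give a closed form: a_n = (1)·3^n.
At n = 10: a_10 = 59049.

59049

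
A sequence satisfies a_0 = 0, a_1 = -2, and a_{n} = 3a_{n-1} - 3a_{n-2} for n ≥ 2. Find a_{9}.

The ordinary generating function has denominator 1 - 3q + 3q^2.
Iterating the recurrence: a_0,…,a_{9} = 0, -2, -6, -12, -18, -18, 0, 54, 162, 324.

324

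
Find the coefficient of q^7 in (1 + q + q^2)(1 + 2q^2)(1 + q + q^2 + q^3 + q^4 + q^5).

(1 + q + q^2) has coefficients 1,1,1 for degrees 0…2.
(1 + 2q^2) has coefficients 1,0,2,0,0,0,0,0 for degrees 0…7.
Finally multiplying by (1 + q + q^2 + q^3 + q^4 + q^5), the product of all factors after the first has coefficients 1,1,3,3,3,3,2,2 for degrees 0…7.
[q^7] = 1·2 + 1·2 + 1·3 = 7.

7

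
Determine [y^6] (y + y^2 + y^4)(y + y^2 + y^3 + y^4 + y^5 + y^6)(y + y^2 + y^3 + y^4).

(y + y^2 + y^4) has coefficients 0,1,1,0,1 for degrees 0…4.
(y + y^2 + y^3 + y^4 + y^5 + y^6) has coefficients 0,1,1,1,1,1,1 for degrees 0…6.
Finally multiplying by (y + y^2 + y^3 + y^4), the product of all factors after the first has coefficients 0,0,1,2,3,4,4 for degrees 0…6.
[y^6] = 1·4 + 1·3 + 1·1 = 8.

8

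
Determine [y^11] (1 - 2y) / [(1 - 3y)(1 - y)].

Partial fractions give a closed form: a_n = (1/2)·3^n + (1/2)·1^n.
At n = 11: a_11 = 88574.

88574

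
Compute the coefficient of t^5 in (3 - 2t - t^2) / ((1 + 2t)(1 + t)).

-236

The denominator gives the recurrence a_n = −3a_(n−1) − 2a_(n−2) for n ≥ 3; the numerator fixes a_0 = 3, a_1 = -11, a_2 = 26.
Iterating: 3, -11, 26, -56, 116, -236, so a_5 = -236.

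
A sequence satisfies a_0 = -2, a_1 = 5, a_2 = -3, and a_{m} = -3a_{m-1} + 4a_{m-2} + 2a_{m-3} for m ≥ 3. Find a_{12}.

-4334497

The ordinary generating function has denominator 1 + 3z - 4z^2 - 2z^3.
Iterating the recurrence: a_0,…,a_{12} = -2, 5, -3, 25, -77, 325, -1233, 4845, -18817, 73365, -285673, 1112845, -4334497.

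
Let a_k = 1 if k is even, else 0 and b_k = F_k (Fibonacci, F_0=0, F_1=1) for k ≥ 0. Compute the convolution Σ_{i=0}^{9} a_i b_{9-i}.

55

The convolution is the x^9 coefficient of A(x)B(x).
Σ = 1·34 + 0·21 + 1·13 + 0·8 + 1·5 + 0·3 + 1·2 + 0·1 + 1·1 + 0·0 = 55.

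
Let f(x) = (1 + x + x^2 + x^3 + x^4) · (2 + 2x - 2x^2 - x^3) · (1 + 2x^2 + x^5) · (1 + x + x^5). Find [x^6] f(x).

(1 + x + x^2 + x^3 + x^4) has coefficients 1,1,1,1,1 for degrees 0…4.
(2 + 2x - 2x^2 - x^3) has coefficients 2,2,-2,-1,0,0,0 for degrees 0…6.
Multiplying by (1 + 2x^2 + x^5) gives running coefficients 2,2,2,3,-4,0,2 for degrees 0…6.
Finally multiplying by (1 + x + x^5), the product of all factors after the first has coefficients 2,4,4,5,-1,-2,4 for degrees 0…6.
[x^6] = 1·4 + 1·(-2) + 1·(-1) + 1·5 + 1·4 = 10.

10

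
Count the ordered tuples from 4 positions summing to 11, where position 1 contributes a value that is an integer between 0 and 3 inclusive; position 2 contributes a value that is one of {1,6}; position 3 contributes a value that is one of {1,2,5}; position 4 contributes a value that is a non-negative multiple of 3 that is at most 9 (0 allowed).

8

The generating function for the choices is (1 + y + y^2 + y^3)·(y + y^6)·(y + y^2 + y^5)·(1 + y^3 + y^6 + y^9); the count is [y^11].
(1 + y + y^2 + y^3) has coefficients 1,1,1,1 for degrees 0…3.
(y + y^6) has coefficients 0,1,0,0,0,0,1,0,0,0,0,0 for degrees 0…11.
Multiplying by (y + y^2 + y^5) gives running coefficients 0,0,1,1,0,0,1,1,1,0,0,1 for degrees 0…11.
Finally multiplying by (1 + y^3 + y^6 + y^9), the product of all factors after the first has coefficients 0,0,1,1,0,1,2,1,2,2,1,3 for degrees 0…11.
[y^11] = 1·3 + 1·1 + 1·2 + 1·2 = 8.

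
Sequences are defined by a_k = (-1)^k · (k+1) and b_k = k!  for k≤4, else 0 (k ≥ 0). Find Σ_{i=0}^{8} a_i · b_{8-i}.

Write out a_i and b_{8-i} for i = 0,…,8 and sum the products.
Σ = 1·0 − 2·0 + 3·0 − 4·0 + 5·24 − 6·6 + 7·2 − 8·1 + 9·1 = 99.

99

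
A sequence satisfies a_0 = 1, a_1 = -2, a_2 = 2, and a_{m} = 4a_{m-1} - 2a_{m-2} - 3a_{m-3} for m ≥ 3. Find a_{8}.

The ordinary generating function has denominator 1 - 4x + 2x^2 + 3x^3.
Iterating the recurrence: a_0,…,a_{8} = 1, -2, 2, 9, 38, 128, 409, 1266, 3862.

3862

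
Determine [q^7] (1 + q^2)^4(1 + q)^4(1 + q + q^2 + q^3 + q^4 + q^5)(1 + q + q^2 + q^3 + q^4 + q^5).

556

(1 + q^2)^4 has coefficients 1,0,4,0,6,0,4,0 for degrees 0…7.
(1 + q)^4 has coefficients 1,4,6,4,1,0,0,0 for degrees 0…7.
Multiplying by (1 + q + q^2 + q^3 + q^4 + q^5) gives running coefficients 1,5,11,15,16,16,15,11 for degrees 0…7.
Finally multiplying by (1 + q + q^2 + q^3 + q^4 + q^5), the product of all factors after the first has coefficients 1,6,17,32,48,64,78,84 for degrees 0…7.
[q^7] = 1·84 + 4·64 + 6·32 + 4·6 = 556.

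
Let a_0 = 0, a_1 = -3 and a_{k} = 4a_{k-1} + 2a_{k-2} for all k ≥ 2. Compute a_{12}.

The ordinary generating function has denominator 1 - 4t - 2t^2.
Iterating the recurrence: a_0,…,a_{12} = 0, -3, -12, -54, -240, -1068, -4752, -21144, -94080, -418608, -1862592, -8287584, -36875520.

-36875520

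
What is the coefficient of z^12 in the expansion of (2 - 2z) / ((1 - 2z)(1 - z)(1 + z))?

5462

The denominator gives the recurrence a_n = 2a_(n−1) + a_(n−2) − 2a_(n−3) for n ≥ 3; the numerator fixes a_0 = 2, a_1 = 2, a_2 = 6.
Iterating: 2, 2, 6, 10, 22, 42, 86, 170, 342, 682, 1366, 2730, 5462, so a_12 = 5462.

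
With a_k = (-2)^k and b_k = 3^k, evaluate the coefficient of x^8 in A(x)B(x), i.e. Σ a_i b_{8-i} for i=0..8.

Write out a_i and b_{8-i} for i = 0,…,8 and sum the products.
Σ = 1·6561 − 2·2187 + 4·729 − 8·243 + 16·81 − 32·27 + 64·9 − 128·3 + 256·1 = 4039.

4039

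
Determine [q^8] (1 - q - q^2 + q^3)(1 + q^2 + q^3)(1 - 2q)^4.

-8

(1 - q - q^2 + q^3) has coefficients 1,-1,-1,1 for degrees 0…3.
(1 + q^2 + q^3) has coefficients 1,0,1,1,0,0,0,0,0 for degrees 0…8.
Finally multiplying by (1 - 2q)^4, the product of all factors after the first has coefficients 1,-8,25,-39,32,-8,-16,16,0 for degrees 0…8.
[q^8] = 1·0 − 1·16 − 1·(-16) + 1·(-8) = -8.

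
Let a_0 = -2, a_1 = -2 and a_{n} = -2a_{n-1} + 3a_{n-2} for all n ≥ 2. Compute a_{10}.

-2

The ordinary generating function has denominator 1 + 2q - 3q^2.
Iterating the recurrence: a_0,…,a_{10} = -2, -2, -2, -2, -2, -2, -2, -2, -2, -2, -2.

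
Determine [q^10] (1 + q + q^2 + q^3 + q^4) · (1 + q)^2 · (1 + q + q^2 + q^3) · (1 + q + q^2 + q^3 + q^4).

25

(1 + q + q^2 + q^3 + q^4) has coefficients 1,1,1,1,1 for degrees 0…4.
(1 + q)^2 has coefficients 1,2,1,0,0,0,0,0,0,0,0 for degrees 0…10.
Multiplying by (1 + q + q^2 + q^3) gives running coefficients 1,3,4,4,3,1,0,0,0,0,0 for degrees 0…10.
Finally multiplying by (1 + q + q^2 + q^3 + q^4), the product of all factors after the first has coefficients 1,4,8,12,15,15,12,8,4,1,0 for degrees 0…10.
[q^10] = 1·0 + 1·1 + 1·4 + 1·8 + 1·12 = 25.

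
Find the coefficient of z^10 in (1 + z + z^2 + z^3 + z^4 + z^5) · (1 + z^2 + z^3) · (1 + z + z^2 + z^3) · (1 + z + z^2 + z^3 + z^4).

(1 + z + z^2 + z^3 + z^4 + z^5) has coefficients 1,1,1,1,1,1 for degrees 0…5.
(1 + z^2 + z^3) has coefficients 1,0,1,1,0,0,0,0,0,0,0 for degrees 0…10.
Multiplying by (1 + z + z^2 + z^3) gives running coefficients 1,1,2,3,2,2,1,0,0,0,0 for degrees 0…10.
Finally multiplying by (1 + z + z^2 + z^3 + z^4), the product of all factors after the first has coefficients 1,2,4,7,9,10,10,8,5,3,1 for degrees 0…10.
[z^10] = 1·1 + 1·3 + 1·5 + 1·8 + 1·10 + 1·10 = 37.

37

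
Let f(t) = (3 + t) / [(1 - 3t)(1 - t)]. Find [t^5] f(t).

1213

Partial fractions give a closed form: a_n = (5)·3^n + (-2)·1^n.
At n = 5: a_5 = 1213.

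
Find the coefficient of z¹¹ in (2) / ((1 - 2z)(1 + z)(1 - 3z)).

Partial fractions give a closed form: a_n = (-8/3)·2^n + (1/6)·(-1)^n + (9/2)·3^n.
At n = 11: a_11 = 791700.

791700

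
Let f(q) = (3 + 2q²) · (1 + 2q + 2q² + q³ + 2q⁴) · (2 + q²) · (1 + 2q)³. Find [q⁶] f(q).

(3 + 2q²) has coefficients 3,0,2 for degrees 0…2.
(1 + 2q + 2q² + q³ + 2q⁴) has coefficients 1,2,2,1,2,0,0 for degrees 0…6.
Multiplying by (2 + q²) gives running coefficients 2,4,5,4,6,1,2 for degrees 0…6.
Finally multiplying by (1 + 2q)³, the product of all factors after the first has coefficients 2,16,53,98,122,125,112 for degrees 0…6.
[q⁶] = 3·112 + 2·122 = 580.

580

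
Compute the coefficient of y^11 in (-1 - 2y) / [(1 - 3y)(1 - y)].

Partial fractions give a closed form: a_n = (-5/2)·3^n + (3/2)·1^n.
At n = 11: a_11 = -442866.

-442866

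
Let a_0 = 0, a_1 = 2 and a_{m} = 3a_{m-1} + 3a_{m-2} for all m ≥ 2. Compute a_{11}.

1015254

The ordinary generating function has denominator 1 - 3z - 3z^2.
Iterating the recurrence: a_0,…,a_{11} = 0, 2, 6, 24, 90, 342, 1296, 4914, 18630, 70632, 267786, 1015254.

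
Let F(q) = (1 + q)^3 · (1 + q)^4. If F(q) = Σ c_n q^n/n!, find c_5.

The EGF product rule gives c_5 = Σ_{k_1+k_2=5} C(5; k_1,k_2) · ∏ g_i(k_i), where (1+q)^3 gives the falling factorial (3)_k; (1+q)^4 gives the falling factorial (4)_k.
g_1(k) for k = 0…5: 1, 3, 6, 6, 0, 0.
g_2(k) for k = 0…5: 1, 4, 12, 24, 24, 0.
c_5 = Σ_k C(5,k)·g_1(k)·g_2(5−k) = 5·3·24 + 10·6·24 + 10·6·12 = 360 + 1440 + 720 = 2520.

2520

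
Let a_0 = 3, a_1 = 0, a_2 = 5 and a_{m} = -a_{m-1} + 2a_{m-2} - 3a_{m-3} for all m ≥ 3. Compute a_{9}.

-2075

The ordinary generating function has denominator 1 + t - 2t^2 + 3t^3.
Iterating the recurrence: a_0,…,a_{9} = 3, 0, 5, -14, 24, -67, 157, -363, 878, -2075.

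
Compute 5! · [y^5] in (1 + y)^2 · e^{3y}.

The EGF product rule gives c_5 = Σ_{k_1+k_2=5} C(5; k_1,k_2) · ∏ g_i(k_i), where (1+y)^2 gives the falling factorial (2)_k; e^{3y} gives (3)^k.
g_1(k) for k = 0…5: 1, 2, 2, 0, 0, 0.
g_2(k) for k = 0…5: 1, 3, 9, 27, 81, 243.
c_5 = Σ_k C(5,k)·g_1(k)·g_2(5−k) = 1·1·243 + 5·2·81 + 10·2·27 = 243 + 810 + 540 = 1593.

1593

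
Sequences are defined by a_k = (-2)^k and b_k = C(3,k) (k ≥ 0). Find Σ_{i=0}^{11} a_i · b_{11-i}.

This is [x^11] in the product of the two ordinary generating functions.
Σ = 1·0 − 2·0 + 4·0 − 8·0 + 16·0 − 32·0 + 64·0 − 128·0 + 256·1 − 512·3 + 1024·3 − 2048·1 = -256.

-256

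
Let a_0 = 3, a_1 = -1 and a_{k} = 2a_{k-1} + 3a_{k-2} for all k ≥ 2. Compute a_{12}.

265723

The ordinary generating function has denominator 1 - 2z - 3z^2.
Iterating the recurrence: a_0,…,a_{12} = 3, -1, 7, 11, 43, 119, 367, 1091, 3283, 9839, 29527, 88571, 265723.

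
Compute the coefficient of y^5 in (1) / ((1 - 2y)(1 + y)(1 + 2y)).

-21

Partial fractions give a closed form: a_n = (1/3)·2^n + (-1/3)·(-1)^n + (1)·(-2)^n.
At n = 5: a_5 = -21.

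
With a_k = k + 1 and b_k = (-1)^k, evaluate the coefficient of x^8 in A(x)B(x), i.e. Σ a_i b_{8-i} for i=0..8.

5

Write out a_i and b_{8-i} for i = 0,…,8 and sum the products.
Σ = 1·1 + 2·(-1) + 3·1 + 4·(-1) + 5·1 + 6·(-1) + 7·1 + 8·(-1) + 9·1 = 5.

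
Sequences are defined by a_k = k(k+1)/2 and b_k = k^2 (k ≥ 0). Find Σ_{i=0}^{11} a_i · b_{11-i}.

3289

The convolution is the x^11 coefficient of A(x)B(x).
Σ = 0·121 + 1·100 + 3·81 + 6·64 + 10·49 + 15·36 + 21·25 + 28·16 + 36·9 + 45·4 + 55·1 + 66·0 = 3289.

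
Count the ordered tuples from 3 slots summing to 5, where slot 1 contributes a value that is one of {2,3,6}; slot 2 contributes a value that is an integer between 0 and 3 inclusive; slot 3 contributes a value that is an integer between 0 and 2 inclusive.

The generating function for the choices is (q² + q³ + q⁶)·(1 + q + q² + q³)·(1 + q + q²); the count is [q⁵].
(q² + q³ + q⁶) has coefficients 0,0,1,1,0,0 for degrees 0…5.
(1 + q + q² + q³) has coefficients 1,1,1,1,0,0 for degrees 0…5.
Finally multiplying by (1 + q + q²), the product of all factors after the first has coefficients 1,2,3,3,2,1 for degrees 0…5.
[q⁵] = 1·3 + 1·3 = 6.

6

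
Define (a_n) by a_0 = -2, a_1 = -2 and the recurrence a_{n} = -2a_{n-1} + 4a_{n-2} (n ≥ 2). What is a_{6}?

-128

The ordinary generating function has denominator 1 + 2t - 4t^2.
Iterating the recurrence: a_0,…,a_{6} = -2, -2, -4, 0, -16, 32, -128.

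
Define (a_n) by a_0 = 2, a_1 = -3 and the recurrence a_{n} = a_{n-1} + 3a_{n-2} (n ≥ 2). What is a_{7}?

The ordinary generating function has denominator 1 - q - 3q^2.
Iterating the recurrence: a_0,…,a_{7} = 2, -3, 3, -6, 3, -15, -6, -51.

-51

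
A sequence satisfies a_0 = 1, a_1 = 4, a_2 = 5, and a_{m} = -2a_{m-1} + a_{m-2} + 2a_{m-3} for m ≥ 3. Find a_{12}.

The ordinary generating function has denominator 1 + 2x - x^2 - 2x^3.
Iterating the recurrence: a_0,…,a_{12} = 1, 4, 5, -4, 21, -36, 85, -164, 341, -676, 1365, -2724, 5461.

5461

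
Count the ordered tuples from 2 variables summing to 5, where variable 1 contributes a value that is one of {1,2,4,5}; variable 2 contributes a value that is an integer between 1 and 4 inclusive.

The generating function for the choices is (x + x^2 + x^4 + x^5)·(x + x^2 + x^3 + x^4); the count is [x^5].
(x + x^2 + x^4 + x^5) has coefficients 0,1,1,0,1,1 for degrees 0…5.
(x + x^2 + x^3 + x^4) has coefficients 0,1,1,1,1,0 for degrees 0…5.
[x^5] = 1·1 + 1·1 + 1·1 + 1·0 = 3.

3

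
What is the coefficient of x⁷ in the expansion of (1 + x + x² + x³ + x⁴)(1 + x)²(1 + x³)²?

(1 + x + x² + x³ + x⁴) has coefficients 1,1,1,1,1 for degrees 0…4.
(1 + x)² has coefficients 1,2,1,0,0,0,0,0 for degrees 0…7.
Finally multiplying by (1 + x³)², the product of all factors after the first has coefficients 1,2,1,2,4,2,1,2 for degrees 0…7.
[x⁷] = 1·2 + 1·1 + 1·2 + 1·4 + 1·2 = 11.

11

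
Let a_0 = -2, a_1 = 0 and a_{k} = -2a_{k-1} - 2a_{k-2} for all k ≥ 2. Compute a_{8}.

-32

The ordinary generating function has denominator 1 + 2y + 2y^2.
Iterating the recurrence: a_0,…,a_{8} = -2, 0, 4, -8, 8, 0, -16, 32, -32.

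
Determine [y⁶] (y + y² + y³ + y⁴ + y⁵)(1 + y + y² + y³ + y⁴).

(y + y² + y³ + y⁴ + y⁵) has coefficients 0,1,1,1,1,1 for degrees 0…5.
(1 + y + y² + y³ + y⁴) has coefficients 1,1,1,1,1,0,0 for degrees 0…6.
[y⁶] = 1·0 + 1·1 + 1·1 + 1·1 + 1·1 = 4.

4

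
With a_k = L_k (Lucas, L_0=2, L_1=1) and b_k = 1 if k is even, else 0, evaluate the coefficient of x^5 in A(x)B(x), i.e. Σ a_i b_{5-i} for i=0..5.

This is [x^5] in the product of the two ordinary generating functions.
Σ = 2·0 + 1·1 + 3·0 + 4·1 + 7·0 + 11·1 = 16.

16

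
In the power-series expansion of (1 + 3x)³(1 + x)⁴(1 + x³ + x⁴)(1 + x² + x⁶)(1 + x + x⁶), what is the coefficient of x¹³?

2014

(1 + 3x)³ has coefficients 1,9,27,27 for degrees 0…3.
(1 + x)⁴ has coefficients 1,4,6,4,1,0,0,0,0,0,0,0,0,0 for degrees 0…13.
Multiplying by (1 + x³ + x⁴) gives running coefficients 1,4,6,5,6,10,10,5,1,0,0,0,0,0 for degrees 0…13.
Multiplying by (1 + x² + x⁶) gives running coefficients 1,4,7,9,12,15,17,19,17,10,7,10,10,5 for degrees 0…13.
Finally multiplying by (1 + x + x⁶), the product of all factors after the first has coefficients 1,5,11,16,21,27,33,40,43,36,29,32,37,34 for degrees 0…13.
[x¹³] = 1·34 + 9·37 + 27·32 + 27·29 = 2014.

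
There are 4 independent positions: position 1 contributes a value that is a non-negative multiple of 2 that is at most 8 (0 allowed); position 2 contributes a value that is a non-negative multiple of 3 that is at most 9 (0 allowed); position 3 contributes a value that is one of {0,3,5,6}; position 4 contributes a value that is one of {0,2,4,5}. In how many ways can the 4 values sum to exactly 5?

6

The generating function for the choices is (1 + y² + y⁴ + y⁶ + y⁸)·(1 + y³ + y⁶ + y⁹)·(1 + y³ + y⁵ + y⁶)·(1 + y² + y⁴ + y⁵); the count is [y⁵].
(1 + y² + y⁴ + y⁶ + y⁸) has coefficients 1,0,1,0,1,0 for degrees 0…5.
(1 + y³ + y⁶ + y⁹) has coefficients 1,0,0,1,0,0 for degrees 0…5.
Multiplying by (1 + y³ + y⁵ + y⁶) gives running coefficients 1,0,0,2,0,1 for degrees 0…5.
Finally multiplying by (1 + y² + y⁴ + y⁵), the product of all factors after the first has coefficients 1,0,1,2,1,4 for degrees 0…5.
[y⁵] = 1·4 + 1·2 + 1·0 = 6.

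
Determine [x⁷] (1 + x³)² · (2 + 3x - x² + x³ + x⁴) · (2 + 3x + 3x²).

16

(1 + x³)² has coefficients 1,0,0,2,0,0,1 for degrees 0…6.
(2 + 3x - x² + x³ + x⁴) has coefficients 2,3,-1,1,1,0,0,0 for degrees 0…7.
Finally multiplying by (2 + 3x + 3x²), the product of all factors after the first has coefficients 4,12,13,8,2,6,3,0 for degrees 0…7.
[x⁷] = 1·0 + 2·2 + 1·12 = 16.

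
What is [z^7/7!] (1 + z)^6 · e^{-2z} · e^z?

1091

The EGF product rule gives c_7 = Σ_{k_1+k_2+k_3=7} C(7; k_1,k_2,k_3) · ∏ g_i(k_i), where (1+z)^6 gives the falling factorial (6)_k; e^{-2z} gives (-2)^k; e^z gives (1)^k.
g_1(k) for k = 0…7: 1, 6, 30, 120, 360, 720, 720, 0.
g_2(k) for k = 0…7: 1, -2, 4, -8, 16, -32, 64, -128.
g_3(k) for k = 0…7: 1, 1, 1, 1, 1, 1, 1, 1.
First combine the last two factors: h(k) = Σ_j C(k,j)·g_2(j)·g_3(k−j) for k = 0…7: 1, -1, 1, -1, 1, -1, 1, -1.
c_7 = Σ_k C(7,k)·g_1(k)·h(7−k) = 1·1·(-1) + 7·6·1 + 21·30·(-1) + 35·120·1 + 35·360·(-1) + 21·720·1 + 7·720·(-1) = −1 + 42 − 630 + 4200 − 12600 + 15120 − 5040 = 1091.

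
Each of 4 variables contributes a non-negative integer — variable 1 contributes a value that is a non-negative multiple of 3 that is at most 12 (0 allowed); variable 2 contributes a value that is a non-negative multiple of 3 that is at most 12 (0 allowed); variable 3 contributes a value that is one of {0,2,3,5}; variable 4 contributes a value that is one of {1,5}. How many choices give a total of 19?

16

The generating function for the choices is (1 + t^3 + t^6 + t^9 + t^12)·(1 + t^3 + t^6 + t^9 + t^12)·(1 + t^2 + t^3 + t^5)·(t + t^5); the count is [t^19].
(1 + t^3 + t^6 + t^9 + t^12) has coefficients 1,0,0,1,0,0,1,0,0,1,0,0,1 for degrees 0…12.
(1 + t^3 + t^6 + t^9 + t^12) has coefficients 1,0,0,1,0,0,1,0,0,1,0,0,1,0,0,0,0,0,0,0 for degrees 0…19.
Multiplying by (1 + t^2 + t^3 + t^5) gives running coefficients 1,0,1,2,0,2,2,0,2,2,0,2,2,0,2,1,0,1,0,0 for degrees 0…19.
Finally multiplying by (t + t^5), the product of all factors after the first has coefficients 0,1,0,1,2,1,2,3,2,2,4,2,2,4,2,2,3,2,1,2 for degrees 0…19.
[t^19] = 1·2 + 1·3 + 1·4 + 1·4 + 1·3 = 16.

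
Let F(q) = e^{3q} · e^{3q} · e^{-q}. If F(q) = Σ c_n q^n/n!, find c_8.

The EGF product rule gives c_8 = Σ_{k_1+k_2+k_3=8} C(8; k_1,k_2,k_3) · ∏ g_i(k_i), where e^{3q} gives (3)^k; e^{3q} gives (3)^k; e^{-q} gives (-1)^k.
g_1(k) for k = 0…8: 1, 3, 9, 27, 81, 243, 729, 2187, 6561.
g_2(k) for k = 0…8: 1, 3, 9, 27, 81, 243, 729, 2187, 6561.
g_3(k) for k = 0…8: 1, -1, 1, -1, 1, -1, 1, -1, 1.
First combine the last two factors: h(k) = Σ_j C(k,j)·g_2(j)·g_3(k−j) for k = 0…8: 1, 2, 4, 8, 16, 32, 64, 128, 256.
c_8 = Σ_k C(8,k)·g_1(k)·h(8−k) = 1·1·256 + 8·3·128 + 28·9·64 + 56·27·32 + 70·81·16 + 56·243·8 + 28·729·4 + 8·2187·2 + 1·6561·1 = 256 + 3072 + 16128 + 48384 + 90720 + 108864 + 81648 + 34992 + 6561 = 390625.

390625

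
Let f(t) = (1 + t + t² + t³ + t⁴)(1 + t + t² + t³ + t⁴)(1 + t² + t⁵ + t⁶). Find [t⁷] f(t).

(1 + t + t² + t³ + t⁴) has coefficients 1,1,1,1,1 for degrees 0…4.
(1 + t + t² + t³ + t⁴) has coefficients 1,1,1,1,1,0,0,0 for degrees 0…7.
Finally multiplying by (1 + t² + t⁵ + t⁶), the product of all factors after the first has coefficients 1,1,2,2,2,2,3,2 for degrees 0…7.
[t⁷] = 1·2 + 1·3 + 1·2 + 1·2 + 1·2 = 11.

11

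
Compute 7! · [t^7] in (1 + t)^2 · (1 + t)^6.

The EGF product rule gives c_7 = Σ_{k_1+k_2=7} C(7; k_1,k_2) · ∏ g_i(k_i), where (1+t)^2 gives the falling factorial (2)_k; (1+t)^6 gives the falling factorial (6)_k.
g_1(k) for k = 0…7: 1, 2, 2, 0, 0, 0, 0, 0.
g_2(k) for k = 0…7: 1, 6, 30, 120, 360, 720, 720, 0.
c_7 = Σ_k C(7,k)·g_1(k)·g_2(7−k) = 7·2·720 + 21·2·720 = 10080 + 30240 = 40320.

40320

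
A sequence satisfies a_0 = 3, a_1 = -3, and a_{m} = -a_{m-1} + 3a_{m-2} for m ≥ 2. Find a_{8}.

1524

The ordinary generating function has denominator 1 + y - 3y^2.
Iterating the recurrence: a_0,…,a_{8} = 3, -3, 12, -21, 57, -120, 291, -651, 1524.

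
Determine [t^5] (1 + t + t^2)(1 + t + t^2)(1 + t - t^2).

-1

(1 + t + t^2) has coefficients 1,1,1 for degrees 0…2.
(1 + t + t^2) has coefficients 1,1,1,0,0,0 for degrees 0…5.
Finally multiplying by (1 + t - t^2), the product of all factors after the first has coefficients 1,2,1,0,-1,0 for degrees 0…5.
[t^5] = 1·0 + 1·(-1) + 1·0 = -1.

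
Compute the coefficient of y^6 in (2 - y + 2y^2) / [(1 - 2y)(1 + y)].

87

The denominator gives the recurrence a_n = a_(n−1) + 2a_(n−2) for n ≥ 3; the numerator fixes a_0 = 2, a_1 = 1, a_2 = 7.
Iterating: 2, 1, 7, 9, 23, 41, 87, so a_6 = 87.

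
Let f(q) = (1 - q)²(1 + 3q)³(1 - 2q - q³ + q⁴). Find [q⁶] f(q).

(1 - q)² has coefficients 1,-2,1 for degrees 0…2.
(1 + 3q)³ has coefficients 1,9,27,27,0,0,0 for degrees 0…6.
Finally multiplying by (1 - 2q - q³ + q⁴), the product of all factors after the first has coefficients 1,7,9,-28,-62,-18,0 for degrees 0…6.
[q⁶] = 1·0 − 2·(-18) + 1·(-62) = -26.

-26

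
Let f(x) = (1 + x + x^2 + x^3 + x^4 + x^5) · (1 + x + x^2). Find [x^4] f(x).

3

(1 + x + x^2 + x^3 + x^4 + x^5) has coefficients 1,1,1,1,1 for degrees 0…4.
(1 + x + x^2) has coefficients 1,1,1,0,0 for degrees 0…4.
[x^4] = 1·0 + 1·0 + 1·1 + 1·1 + 1·1 = 3.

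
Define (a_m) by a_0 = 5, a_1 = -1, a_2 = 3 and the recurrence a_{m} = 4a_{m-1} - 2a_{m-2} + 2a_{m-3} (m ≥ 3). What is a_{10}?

186640

The ordinary generating function has denominator 1 - 4q + 2q^2 - 2q^3.
Iterating the recurrence: a_0,…,a_{10} = 5, -1, 3, 24, 88, 310, 1112, 4004, 14412, 51864, 186640.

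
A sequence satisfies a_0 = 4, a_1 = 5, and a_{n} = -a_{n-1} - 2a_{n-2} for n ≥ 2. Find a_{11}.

27

The ordinary generating function has denominator 1 + q + 2q^2.
Iterating the recurrence: a_0,…,a_{11} = 4, 5, -13, 3, 23, -29, -17, 75, -41, -109, 191, 27.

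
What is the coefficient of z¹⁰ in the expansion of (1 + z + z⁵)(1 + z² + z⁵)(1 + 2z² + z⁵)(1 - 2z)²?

7

(1 + z + z⁵) has coefficients 1,1,0,0,0,1 for degrees 0…5.
(1 + z² + z⁵) has coefficients 1,0,1,0,0,1,0,0,0,0,0 for degrees 0…10.
Multiplying by (1 + 2z² + z⁵) gives running coefficients 1,0,3,0,2,2,0,3,0,0,1 for degrees 0…10.
Finally multiplying by (1 - 2z)², the product of all factors after the first has coefficients 1,-4,7,-12,14,-6,0,11,-12,12,1 for degrees 0…10.
[z¹⁰] = 1·1 + 1·12 + 1·(-6) = 7.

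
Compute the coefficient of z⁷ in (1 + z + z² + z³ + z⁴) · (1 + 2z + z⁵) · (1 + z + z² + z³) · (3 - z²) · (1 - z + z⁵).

14

(1 + z + z² + z³ + z⁴) has coefficients 1,1,1,1,1 for degrees 0…4.
(1 + 2z + z⁵) has coefficients 1,2,0,0,0,1,0,0 for degrees 0…7.
Multiplying by (1 + z + z² + z³) gives running coefficients 1,3,3,3,2,1,1,1 for degrees 0…7.
Multiplying by (3 - z²) gives running coefficients 3,9,8,6,3,0,1,2 for degrees 0…7.
Finally multiplying by (1 - z + z⁵), the product of all factors after the first has coefficients 3,6,-1,-2,-3,0,10,9 for degrees 0…7.
[z⁷] = 1·9 + 1·10 + 1·0 + 1·(-3) + 1·(-2) = 14.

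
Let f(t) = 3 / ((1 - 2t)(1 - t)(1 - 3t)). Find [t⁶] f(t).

9075

Partial fractions give a closed form: a_n = (-12)·2^n + (3/2)·1^n + (27/2)·3^n.
At n = 6: a_6 = 9075.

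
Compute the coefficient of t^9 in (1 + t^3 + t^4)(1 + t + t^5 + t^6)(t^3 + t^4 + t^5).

5

(1 + t^3 + t^4) has coefficients 1,0,0,1,1 for degrees 0…4.
(1 + t + t^5 + t^6) has coefficients 1,1,0,0,0,1,1,0,0,0 for degrees 0…9.
Finally multiplying by (t^3 + t^4 + t^5), the product of all factors after the first has coefficients 0,0,0,1,2,2,1,0,1,2 for degrees 0…9.
[t^9] = 1·2 + 1·1 + 1·2 = 5.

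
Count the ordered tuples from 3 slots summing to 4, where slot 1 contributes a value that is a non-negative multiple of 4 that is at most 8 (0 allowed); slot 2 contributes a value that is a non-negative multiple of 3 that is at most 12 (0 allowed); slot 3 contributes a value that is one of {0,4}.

2

The generating function for the choices is (1 + x⁴ + x⁸)·(1 + x³ + x⁶ + x⁹ + x¹²)·(1 + x⁴); the count is [x⁴].
(1 + x⁴ + x⁸) has coefficients 1,0,0,0,1 for degrees 0…4.
(1 + x³ + x⁶ + x⁹ + x¹²) has coefficients 1,0,0,1,0 for degrees 0…4.
Finally multiplying by (1 + x⁴), the product of all factors after the first has coefficients 1,0,0,1,1 for degrees 0…4.
[x⁴] = 1·1 + 1·1 = 2.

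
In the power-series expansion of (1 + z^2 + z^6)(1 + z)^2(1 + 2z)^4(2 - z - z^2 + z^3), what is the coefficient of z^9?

166

(1 + z^2 + z^6) has coefficients 1,0,1,0,0,0,1 for degrees 0…6.
(1 + z)^2 has coefficients 1,2,1,0,0,0,0,0,0,0 for degrees 0…9.
Multiplying by (1 + 2z)^4 gives running coefficients 1,10,41,88,104,64,16,0,0,0 for degrees 0…9.
Finally multiplying by (2 - z - z^2 + z^3), the product of all factors after the first has coefficients 2,19,71,126,89,-23,-48,24,48,16 for degrees 0…9.
[z^9] = 1·16 + 1·24 + 1·126 = 166.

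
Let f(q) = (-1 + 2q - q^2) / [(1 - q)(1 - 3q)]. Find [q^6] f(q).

-486

The denominator gives the recurrence a_n = 4a_(n−1) − 3a_(n−2) for n ≥ 3; the numerator fixes a_0 = -1, a_1 = -2, a_2 = -6.
Iterating: -1, -2, -6, -18, -54, -162, -486, so a_6 = -486.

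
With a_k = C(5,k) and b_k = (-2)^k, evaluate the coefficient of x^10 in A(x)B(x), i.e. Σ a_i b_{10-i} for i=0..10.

32

The convolution is the x^10 coefficient of A(x)B(x).
Σ = 1·1024 + 5·(-512) + 10·256 + 10·(-128) + 5·64 + 1·(-32) + 0·16 + 0·(-8) + 0·4 + 0·(-2) + 0·1 = 32.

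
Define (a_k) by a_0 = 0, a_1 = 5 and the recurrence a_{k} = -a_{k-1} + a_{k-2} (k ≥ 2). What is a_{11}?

The ordinary generating function has denominator 1 + q - q^2.
Iterating the recurrence: a_0,…,a_{11} = 0, 5, -5, 10, -15, 25, -40, 65, -105, 170, -275, 445.

445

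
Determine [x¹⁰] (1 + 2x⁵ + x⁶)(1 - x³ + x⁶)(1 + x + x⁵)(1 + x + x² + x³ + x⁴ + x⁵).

4

(1 + 2x⁵ + x⁶) has coefficients 1,0,0,0,0,2,1 for degrees 0…6.
(1 - x³ + x⁶) has coefficients 1,0,0,-1,0,0,1,0,0,0,0 for degrees 0…10.
Multiplying by (1 + x + x⁵) gives running coefficients 1,1,0,-1,-1,1,1,1,-1,0,0 for degrees 0…10.
Finally multiplying by (1 + x + x² + x³ + x⁴ + x⁵), the product of all factors after the first has coefficients 1,2,2,1,0,1,1,1,0,1,2 for degrees 0…10.
[x¹⁰] = 1·2 + 2·1 + 1·0 = 4.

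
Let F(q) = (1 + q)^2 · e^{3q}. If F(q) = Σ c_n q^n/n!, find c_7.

The EGF product rule gives c_7 = Σ_{k_1+k_2=7} C(7; k_1,k_2) · ∏ g_i(k_i), where (1+q)^2 gives the falling factorial (2)_k; e^{3q} gives (3)^k.
g_1(k) for k = 0…7: 1, 2, 2, 0, 0, 0, 0, 0.
g_2(k) for k = 0…7: 1, 3, 9, 27, 81, 243, 729, 2187.
c_7 = Σ_k C(7,k)·g_1(k)·g_2(7−k) = 1·1·2187 + 7·2·729 + 21·2·243 = 2187 + 10206 + 10206 = 22599.

22599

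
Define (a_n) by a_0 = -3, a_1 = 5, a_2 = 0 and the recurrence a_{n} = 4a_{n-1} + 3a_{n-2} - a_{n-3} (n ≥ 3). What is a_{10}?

The ordinary generating function has denominator 1 - 4t - 3t^2 + t^3.
Iterating the recurrence: a_0,…,a_{10} = -3, 5, 0, 18, 67, 322, 1471, 6783, 31223, 143770, 661966.

661966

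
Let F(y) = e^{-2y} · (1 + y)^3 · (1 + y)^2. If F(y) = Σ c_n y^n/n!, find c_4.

The EGF product rule gives c_4 = Σ_{k_1+k_2+k_3=4} C(4; k_1,k_2,k_3) · ∏ g_i(k_i), where e^{-2y} gives (-2)^k; (1+y)^3 gives the falling factorial (3)_k; (1+y)^2 gives the falling factorial (2)_k.
g_1(k) for k = 0…4: 1, -2, 4, -8, 16.
g_2(k) for k = 0…4: 1, 3, 6, 6, 0.
g_3(k) for k = 0…4: 1, 2, 2, 0, 0.
First combine the last two factors: h(k) = Σ_j C(k,j)·g_2(j)·g_3(k−j) for k = 0…4: 1, 5, 20, 60, 120.
c_4 = Σ_k C(4,k)·g_1(k)·h(4−k) = 1·1·120 + 4·(-2)·60 + 6·4·20 + 4·(-8)·5 + 1·16·1 = 120 − 480 + 480 − 160 + 16 = -24.

-24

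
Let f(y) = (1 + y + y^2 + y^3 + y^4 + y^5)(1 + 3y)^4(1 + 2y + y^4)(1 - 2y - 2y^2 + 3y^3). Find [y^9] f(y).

-501

(1 + y + y^2 + y^3 + y^4 + y^5) has coefficients 1,1,1,1,1,1 for degrees 0…5.
(1 + 3y)^4 has coefficients 1,12,54,108,81,0,0,0,0,0 for degrees 0…9.
Multiplying by (1 + 2y + y^4) gives running coefficients 1,14,78,216,298,174,54,108,81,0 for degrees 0…9.
Finally multiplying by (1 - 2y - 2y^2 + 3y^3), the product of all factors after the first has coefficients 1,12,48,35,-248,-620,-242,546,279,-216 for degrees 0…9.
[y^9] = 1·(-216) + 1·279 + 1·546 + 1·(-242) + 1·(-620) + 1·(-248) = -501.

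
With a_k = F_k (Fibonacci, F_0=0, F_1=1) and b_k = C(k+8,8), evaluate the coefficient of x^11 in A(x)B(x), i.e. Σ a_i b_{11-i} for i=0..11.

150438

The convolution is the x^11 coefficient of A(x)B(x).
Σ = 0·75582 + 1·43758 + 1·24310 + 2·12870 + 3·6435 + 5·3003 + 8·1287 + 13·495 + 21·165 + 34·45 + 55·9 + 89·1 = 150438.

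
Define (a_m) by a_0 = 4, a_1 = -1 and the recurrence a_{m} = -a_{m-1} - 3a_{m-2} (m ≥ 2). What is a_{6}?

The ordinary generating function has denominator 1 + y + 3y^2.
Iterating the recurrence: a_0,…,a_{6} = 4, -1, -11, 14, 19, -61, 4.

4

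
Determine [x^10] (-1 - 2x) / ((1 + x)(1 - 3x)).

-73811

Partial fractions give a closed form: a_n = (1/4)·(-1)^n + (-5/4)·3^n.
At n = 10: a_10 = -73811.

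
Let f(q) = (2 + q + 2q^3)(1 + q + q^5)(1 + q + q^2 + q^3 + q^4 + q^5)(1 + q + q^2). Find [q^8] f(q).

(2 + q + 2q^3) has coefficients 2,1,0,2 for degrees 0…3.
(1 + q + q^5) has coefficients 1,1,0,0,0,1,0,0,0 for degrees 0…8.
Multiplying by (1 + q + q^2 + q^3 + q^4 + q^5) gives running coefficients 1,2,2,2,2,3,2,1,1 for degrees 0…8.
Finally multiplying by (1 + q + q^2), the product of all factors after the first has coefficients 1,3,5,6,6,7,7,6,4 for degrees 0…8.
[q^8] = 2·4 + 1·6 + 2·7 = 28.

28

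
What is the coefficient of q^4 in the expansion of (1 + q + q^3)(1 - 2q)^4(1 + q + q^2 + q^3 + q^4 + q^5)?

(1 + q + q^3) has coefficients 1,1,0,1 for degrees 0…3.
(1 - 2q)^4 has coefficients 1,-8,24,-32,16 for degrees 0…4.
Finally multiplying by (1 + q + q^2 + q^3 + q^4 + q^5), the product of all factors after the first has coefficients 1,-7,17,-15,1 for degrees 0…4.
[q^4] = 1·1 + 1·(-15) + 1·(-7) = -21.

-21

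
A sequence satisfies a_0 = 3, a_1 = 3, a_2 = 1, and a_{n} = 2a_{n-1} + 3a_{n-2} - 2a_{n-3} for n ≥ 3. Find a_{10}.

The ordinary generating function has denominator 1 - 2x - 3x^2 + 2x^3.
Iterating the recurrence: a_0,…,a_{10} = 3, 3, 1, 5, 7, 27, 65, 197, 535, 1531, 4273.

4273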